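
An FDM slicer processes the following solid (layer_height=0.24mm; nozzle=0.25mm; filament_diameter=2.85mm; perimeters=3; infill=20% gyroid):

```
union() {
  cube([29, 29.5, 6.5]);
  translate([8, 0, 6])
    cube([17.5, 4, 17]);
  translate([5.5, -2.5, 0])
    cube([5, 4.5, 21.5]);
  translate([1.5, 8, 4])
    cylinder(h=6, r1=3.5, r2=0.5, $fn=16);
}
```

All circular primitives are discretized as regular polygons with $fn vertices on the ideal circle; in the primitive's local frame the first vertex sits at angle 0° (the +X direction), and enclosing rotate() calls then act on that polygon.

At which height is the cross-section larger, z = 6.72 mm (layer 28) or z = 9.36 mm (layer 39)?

layer 28 (z = 6.72 mm)

Layer 28 (z = 6.72): the cube is not intersected at this z (z outside [0, 6.5]); the cube at (8, 0) (footprint 17.5×4) is included at this height (area 70.00 mm²); the cube at (5.5, -2.5) (footprint 5×4.5) is included at this height (area 22.50 mm²); the cone at (1.5, 8) (r1=3.5→r2=0.5) has section circumradius 2.140 here — a regular 16-gon (area = (16/2)·2.140²·sin(360°/16) = 14.02 mm²); Merging all regions: the regions partially overlap — summed areas 106.52 mm² minus the doubly-counted overlap 5.00 mm² gives 101.52 mm² — area = 101.52 mm². So its area = 101.52 mm². Layer 39 (z = 9.36): the cube is not intersected at this z (z outside [0, 6.5]); the cube at (8, 0) (footprint 17.5×4) is included at this height (area 70.00 mm²); the cube at (5.5, -2.5) is present — its section is the full 5×4.5 rectangle (area 22.50 mm²); the cone at (1.5, 8) (r1=3.5→r2=0.5) has section circumradius 0.820 here — a regular 16-gon (area = (16/2)·0.820²·sin(360°/16) = 2.06 mm²); Combining (union): the regions partially overlap — summed areas 94.56 mm² minus the doubly-counted overlap 5.00 mm² gives 89.56 mm² — area = 89.56 mm². So its area = 89.56 mm². Layer 28 is larger (101.52 vs 89.56 mm²).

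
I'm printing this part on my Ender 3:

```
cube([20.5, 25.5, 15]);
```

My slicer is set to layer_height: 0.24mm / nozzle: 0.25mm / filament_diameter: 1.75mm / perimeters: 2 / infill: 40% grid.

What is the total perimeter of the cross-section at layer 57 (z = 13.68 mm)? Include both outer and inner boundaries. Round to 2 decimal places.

92.00 mm

At z = 13.68 mm: the cube is present — its section is the full 20.5×25.5 rectangle (perimeter 92.00 mm). Overall, the cross-section is a single solid region. Total boundary length (outer) = 92.00 mm.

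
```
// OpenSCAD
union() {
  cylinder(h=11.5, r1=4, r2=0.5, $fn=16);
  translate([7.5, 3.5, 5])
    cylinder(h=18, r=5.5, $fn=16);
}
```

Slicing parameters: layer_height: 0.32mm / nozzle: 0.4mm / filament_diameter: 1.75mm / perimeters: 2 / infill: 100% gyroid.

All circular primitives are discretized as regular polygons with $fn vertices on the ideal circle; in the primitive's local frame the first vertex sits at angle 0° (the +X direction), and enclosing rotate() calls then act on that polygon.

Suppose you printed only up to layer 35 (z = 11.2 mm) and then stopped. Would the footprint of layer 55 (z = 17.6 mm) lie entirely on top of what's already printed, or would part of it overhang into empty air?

Compare the two slices. At z = 11.2: the cone contributes a regular 16-gon of circumradius 0.591 (interpolated between r1=4 and r2=0.5 at t=0.974) (area = (16/2)·0.591²·sin(360°/16) = 1.07 mm²); the cylinder at (7.5, 3.5): section is a regular 16-gon, circumradius r=5.5 (area = (16/2)·5.500²·sin(360°/16) = 92.61 mm²); Combining (union): the 2 present regions are separate (no shared area or edge), so areas and boundary lengths simply add and each stays a separate island — area = 93.68 mm². At z = 17.6: the cone is not intersected at this z (z outside [0, 11.5]); the r=5.5 cylinder at (7.5, 3.5) gives a regular 16-gon of circumradius 5.5 (constant along its height) (area = (16/2)·5.500²·sin(360°/16) = 92.61 mm²); Taking the union: only the r=5.5 cylinder at (7.5, 3.5) is present, so the union is just that shape — area = 92.61 mm². Checking containment: the cross-section at z = 17.6 is a subset of the cross-section at z = 11.2.

entirely on top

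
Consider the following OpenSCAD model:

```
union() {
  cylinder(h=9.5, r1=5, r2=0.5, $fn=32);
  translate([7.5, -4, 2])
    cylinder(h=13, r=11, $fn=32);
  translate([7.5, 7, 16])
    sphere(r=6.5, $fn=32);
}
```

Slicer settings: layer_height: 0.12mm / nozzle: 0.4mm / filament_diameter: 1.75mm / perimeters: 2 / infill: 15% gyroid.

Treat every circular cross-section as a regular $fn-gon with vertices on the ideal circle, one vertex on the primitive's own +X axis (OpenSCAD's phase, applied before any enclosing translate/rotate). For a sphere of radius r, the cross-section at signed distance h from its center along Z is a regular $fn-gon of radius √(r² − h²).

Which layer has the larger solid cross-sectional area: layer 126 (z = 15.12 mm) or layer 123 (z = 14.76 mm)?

layer 123 (z = 14.76 mm)

Layer 126 (z = 15.12): the cone does not reach this height (z outside [0, 9.5]); the cylinder at (7.5, -4) is not intersected at this z (z outside [2, 15]); the sphere at (7.5, 7): section is a regular 32-gon, circumradius = √(r²−h²) = √(6.5²−0.88²) = 6.440 (area = (32/2)·6.440²·sin(360°/32) = 129.46 mm²); Taking the union: only the r=6.5 sphere at (7.5, 7) is present, so the union is just that shape — area = 129.46 mm². So its area = 129.46 mm². Layer 123 (z = 14.76): the cone is not intersected at this z (z outside [0, 9.5]); the cylinder at (7.5, -4): section is a regular 32-gon, circumradius r=11 (area = (32/2)·11.000²·sin(360°/32) = 377.69 mm²); the r=6.5 sphere at (7.5, 7) contributes a regular 32-gon of circumradius √(6.5²−1.24²) = 6.381 (area = (32/2)·6.381²·sin(360°/32) = 127.08 mm²); Combining (union): the regions partially overlap — summed areas 504.78 mm² minus the doubly-counted overlap 55.22 mm² gives 449.56 mm² — area = 449.56 mm². So its area = 449.56 mm². Layer 123 is larger (449.56 vs 129.46 mm²).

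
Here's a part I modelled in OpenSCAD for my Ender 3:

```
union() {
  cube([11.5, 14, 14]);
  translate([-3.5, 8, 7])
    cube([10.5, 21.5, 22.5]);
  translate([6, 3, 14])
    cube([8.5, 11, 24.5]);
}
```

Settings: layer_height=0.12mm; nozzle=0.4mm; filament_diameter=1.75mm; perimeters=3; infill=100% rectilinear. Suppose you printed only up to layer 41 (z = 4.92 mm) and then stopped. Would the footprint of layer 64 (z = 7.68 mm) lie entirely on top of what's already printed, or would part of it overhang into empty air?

Compare the two slices. At z = 4.92: the 11.5×14 cube contributes its full rectangle (area 161.00 mm²); the cube at (-3.5, 8) does not reach this height (z outside [7, 29.5]); the cube at (6, 3) is absent (z outside [14, 38.5]); Taking the union: only the 11.5×14 cube is present, so the union is just that shape — area = 161.00 mm². At z = 7.68: the 11.5×14 cube contributes its full rectangle (area 161.00 mm²); the 10.5×21.5 cube at (-3.5, 8) contributes its full rectangle (area 225.75 mm²); the cube at (6, 3) does not reach this height (z outside [14, 38.5]); Taking the union: the regions partially overlap — summed areas 386.75 mm² minus the doubly-counted overlap 42.00 mm² gives 344.75 mm² — area = 344.75 mm². Checking containment: at z = 7.68 the cross-section extends beyond the z = 4.92 cross-section by about 183.75 mm².

part overhangs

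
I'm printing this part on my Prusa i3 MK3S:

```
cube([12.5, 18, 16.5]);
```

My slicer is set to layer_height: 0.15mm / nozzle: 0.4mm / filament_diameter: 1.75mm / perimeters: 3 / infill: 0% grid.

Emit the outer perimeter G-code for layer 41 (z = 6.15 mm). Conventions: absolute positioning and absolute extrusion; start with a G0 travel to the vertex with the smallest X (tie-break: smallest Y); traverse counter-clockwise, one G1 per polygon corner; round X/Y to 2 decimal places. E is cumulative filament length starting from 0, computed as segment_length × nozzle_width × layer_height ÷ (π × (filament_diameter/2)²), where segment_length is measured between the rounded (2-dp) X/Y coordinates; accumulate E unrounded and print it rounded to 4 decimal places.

G0 X0.00 Y0.00 Z6.15
G1 X12.50 Y0.00 E0.3118
G1 X12.50 Y18.00 E0.7608
G1 X0.00 Y18.00 E1.0726
G1 X0.00 Y0.00 E1.5217

At z = 6.15 mm: the cube (footprint 12.5×18) is included at this height. The outline is a single polygon with 4 vertices. Extrusion per mm of travel: 0.4 × 0.15 / (π × 0.875²) = 0.024945. Accumulating E over each segment gives final E = 1.5217.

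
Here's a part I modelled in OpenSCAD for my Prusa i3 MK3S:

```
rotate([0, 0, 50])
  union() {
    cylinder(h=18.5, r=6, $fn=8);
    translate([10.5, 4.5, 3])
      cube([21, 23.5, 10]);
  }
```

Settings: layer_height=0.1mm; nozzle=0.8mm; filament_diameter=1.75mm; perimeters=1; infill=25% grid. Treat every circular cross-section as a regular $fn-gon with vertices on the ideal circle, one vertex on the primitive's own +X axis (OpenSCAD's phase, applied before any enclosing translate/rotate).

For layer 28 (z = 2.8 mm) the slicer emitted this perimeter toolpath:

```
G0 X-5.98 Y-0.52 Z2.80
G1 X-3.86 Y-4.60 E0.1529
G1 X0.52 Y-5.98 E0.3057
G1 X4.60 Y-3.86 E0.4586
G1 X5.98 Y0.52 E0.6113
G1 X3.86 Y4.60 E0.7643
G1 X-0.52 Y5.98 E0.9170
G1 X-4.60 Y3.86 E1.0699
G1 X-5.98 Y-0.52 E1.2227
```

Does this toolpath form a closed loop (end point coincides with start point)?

Start point (G0): (-5.98, -0.52). End point (last G1): the path returns to the start — closed.

yes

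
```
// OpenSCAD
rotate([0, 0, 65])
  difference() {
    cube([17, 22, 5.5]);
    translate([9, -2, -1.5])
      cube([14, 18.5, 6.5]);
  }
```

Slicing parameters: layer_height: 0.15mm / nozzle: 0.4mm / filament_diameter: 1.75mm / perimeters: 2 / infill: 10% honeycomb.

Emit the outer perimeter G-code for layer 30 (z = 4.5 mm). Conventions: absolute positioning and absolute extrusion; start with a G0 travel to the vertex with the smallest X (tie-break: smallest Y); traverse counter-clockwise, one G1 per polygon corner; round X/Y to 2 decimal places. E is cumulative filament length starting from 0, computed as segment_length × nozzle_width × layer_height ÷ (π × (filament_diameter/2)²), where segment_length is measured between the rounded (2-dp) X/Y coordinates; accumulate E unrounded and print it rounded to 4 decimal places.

At z = 4.5 mm: the 17×22 cube contributes its full rectangle; the cube at (9, -2) (footprint 14×18.5) is included at this height; After the difference (first − rest): starting from the 17×22 cube, the 14×18.5 cube at (9, -2) partially overlaps it — only the 132.00 mm² overlap (of its 259.00 mm²) is removed, clipping the outline — 1 connected region; (rotated 65° about Z; rotation is an isometry so areas/perimeters/island counts are preserved). The outline is a single polygon with 6 vertices. Extrusion per mm of travel: 0.4 × 0.15 / (π × 0.875²) = 0.024945. Accumulating E over each segment gives final E = 1.9454.

G0 X-19.94 Y9.30 Z4.50
G1 X0.00 Y0.00 E0.5488
G1 X3.80 Y8.16 E0.7734
G1 X-11.15 Y15.13 E1.1849
G1 X-7.77 Y22.38 E1.3844
G1 X-12.75 Y24.70 E1.5214
G1 X-19.94 Y9.30 E1.9454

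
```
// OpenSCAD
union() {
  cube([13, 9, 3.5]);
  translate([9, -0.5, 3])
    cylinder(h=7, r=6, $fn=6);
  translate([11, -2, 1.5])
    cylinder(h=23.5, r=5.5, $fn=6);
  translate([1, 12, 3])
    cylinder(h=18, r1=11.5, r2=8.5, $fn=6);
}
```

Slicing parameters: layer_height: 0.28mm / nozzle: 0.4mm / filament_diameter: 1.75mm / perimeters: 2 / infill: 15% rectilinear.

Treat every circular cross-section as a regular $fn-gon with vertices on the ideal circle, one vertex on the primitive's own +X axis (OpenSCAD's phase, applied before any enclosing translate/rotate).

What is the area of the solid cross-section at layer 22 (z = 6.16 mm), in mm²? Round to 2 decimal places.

422.10 mm²

At z = 6.16 mm: the cube does not reach this height (z outside [0, 3.5]); the r=6 cylinder at (9, -0.5) gives a regular 6-gon of circumradius 6 (constant along its height) (area = (6/2)·6.000²·sin(360°/6) = 93.53 mm²); the r=5.5 cylinder at (11, -2) contributes a regular 6-gon of circumradius 5.5 (area = (6/2)·5.500²·sin(360°/6) = 78.59 mm²); the cone at (1, 12): at t=0.176 of its height the radius interpolates to r₁+(r₂−r₁)t = 10.973, giving a regular 6-gon of that circumradius (area = (6/2)·10.973²·sin(360°/6) = 312.84 mm²); Combining (union): the regions partially overlap — summed areas 484.97 mm² minus the doubly-counted overlap 62.87 mm² gives 422.10 mm² — area = 422.10 mm². Overall, the cross-section is a single solid region. Net area = 422.10 mm².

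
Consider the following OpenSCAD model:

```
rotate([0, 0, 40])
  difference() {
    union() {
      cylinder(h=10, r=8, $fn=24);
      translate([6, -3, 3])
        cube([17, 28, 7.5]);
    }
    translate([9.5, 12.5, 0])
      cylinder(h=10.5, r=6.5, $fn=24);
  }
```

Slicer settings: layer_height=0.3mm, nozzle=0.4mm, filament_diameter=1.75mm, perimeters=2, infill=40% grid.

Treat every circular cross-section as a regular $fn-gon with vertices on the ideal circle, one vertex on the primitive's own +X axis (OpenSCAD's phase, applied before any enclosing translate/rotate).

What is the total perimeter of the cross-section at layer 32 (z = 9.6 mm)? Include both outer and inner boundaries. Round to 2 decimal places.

138.68 mm

At z = 9.6 mm: the r=8 cylinder gives a regular 24-gon of circumradius 8 (constant along its height) (perimeter = 2·24·8.000·sin(180°/24) = 50.12 mm); the cube at (6, -3) (footprint 17×28) is included at this height (perimeter 90.00 mm); Taking the union: the regions partially overlap (shared area 12.27 mm²), so the edge portions inside another operand are dropped and the merged outline is re-measured after clipping — boundary = 121.77 mm; the cylinder at (9.5, 12.5): section is a regular 24-gon, circumradius r=6.5 (perimeter = 2·24·6.500·sin(180°/24) = 40.72 mm); After the difference (first − rest): starting from that combined region, the r=6.5 cylinder at (9.5, 12.5) partially overlaps it — only the 108.54 mm² overlap (of its 131.22 mm²) is removed, clipping the outline — boundary = 138.68 mm; (rotated 40° about Z; rotation is an isometry so areas/perimeters/island counts are preserved). Overall, the cross-section is a single solid region. Total boundary length (outer) = 138.68 mm.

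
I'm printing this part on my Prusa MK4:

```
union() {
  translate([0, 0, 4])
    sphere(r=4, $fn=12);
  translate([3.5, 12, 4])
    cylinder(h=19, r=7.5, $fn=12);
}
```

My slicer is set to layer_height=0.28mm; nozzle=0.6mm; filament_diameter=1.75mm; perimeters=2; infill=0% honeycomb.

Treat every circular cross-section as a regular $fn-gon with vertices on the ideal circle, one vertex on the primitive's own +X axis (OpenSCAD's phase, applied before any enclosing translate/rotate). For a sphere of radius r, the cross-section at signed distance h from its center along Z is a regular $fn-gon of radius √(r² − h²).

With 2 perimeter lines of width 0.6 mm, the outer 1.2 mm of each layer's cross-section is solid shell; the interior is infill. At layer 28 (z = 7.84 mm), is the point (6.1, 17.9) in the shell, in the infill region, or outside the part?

At z = 7.84 mm: the r=4 sphere slices to a regular 12-gon of circumradius 1.120 (√(r²−h²) with h=3.84 from center); the r=7.5 cylinder at (3.5, 12) contributes a regular 12-gon of circumradius 7.5; Merging all regions: the 2 present regions are separate (no shared area or edge), so areas and boundary lengths simply add and each stays a separate island — 2 connected regions. Overall, the cross-section has 2 separate islands. The nearest boundary edge runs (3.50, 19.50)→(7.25, 18.50); distance from the point to it = 0.87 mm. (Shell/infill is judged within the island containing the point — the largest one.) The point is inside the cross-section, 0.87 mm from the nearest boundary — within the 1.2 mm shell band (2 × 0.6).

shell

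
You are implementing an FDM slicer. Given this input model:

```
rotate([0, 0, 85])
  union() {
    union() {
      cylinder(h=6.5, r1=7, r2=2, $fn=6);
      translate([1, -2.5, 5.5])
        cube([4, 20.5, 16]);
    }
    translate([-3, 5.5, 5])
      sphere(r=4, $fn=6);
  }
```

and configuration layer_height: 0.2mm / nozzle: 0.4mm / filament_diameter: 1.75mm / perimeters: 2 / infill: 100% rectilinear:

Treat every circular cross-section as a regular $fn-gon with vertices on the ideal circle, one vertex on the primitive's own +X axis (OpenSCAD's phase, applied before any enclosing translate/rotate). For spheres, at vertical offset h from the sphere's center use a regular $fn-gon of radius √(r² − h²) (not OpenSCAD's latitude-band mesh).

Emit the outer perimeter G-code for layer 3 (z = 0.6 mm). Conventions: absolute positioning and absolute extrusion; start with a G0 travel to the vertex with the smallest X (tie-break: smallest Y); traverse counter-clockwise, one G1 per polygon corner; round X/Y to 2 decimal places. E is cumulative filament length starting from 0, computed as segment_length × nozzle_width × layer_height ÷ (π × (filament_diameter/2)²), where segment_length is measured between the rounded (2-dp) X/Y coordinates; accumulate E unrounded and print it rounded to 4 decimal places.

At z = 0.6 mm: the cone contributes a regular 6-gon of circumradius 6.538 (interpolated between r1=7 and r2=2 at t=0.092); the cube at (1, -2.5) does not reach this height (z outside [5.5, 21.5]); Taking the union: only the cone is present, so the union is just that shape — 1 connected region; the sphere at (-3, 5.5) is not intersected at this z (|z−center|=4.400 > r=4); Merging all regions: only the result so far is present, so the union is just that shape — 1 connected region; (whole slice rotated 85° about Z — lengths, areas and connectivity unchanged). The outline is a single polygon with 6 vertices. Extrusion per mm of travel: 0.4 × 0.2 / (π × 0.875²) = 0.033260. Accumulating E over each segment gives final E = 1.3049.

G0 X-5.93 Y-2.76 Z0.60
G1 X-0.57 Y-6.51 E0.2176
G1 X5.36 Y-3.75 E0.4351
G1 X5.93 Y2.76 E0.6525
G1 X0.57 Y6.51 E0.8700
G1 X-5.36 Y3.75 E1.0876
G1 X-5.93 Y-2.76 E1.3049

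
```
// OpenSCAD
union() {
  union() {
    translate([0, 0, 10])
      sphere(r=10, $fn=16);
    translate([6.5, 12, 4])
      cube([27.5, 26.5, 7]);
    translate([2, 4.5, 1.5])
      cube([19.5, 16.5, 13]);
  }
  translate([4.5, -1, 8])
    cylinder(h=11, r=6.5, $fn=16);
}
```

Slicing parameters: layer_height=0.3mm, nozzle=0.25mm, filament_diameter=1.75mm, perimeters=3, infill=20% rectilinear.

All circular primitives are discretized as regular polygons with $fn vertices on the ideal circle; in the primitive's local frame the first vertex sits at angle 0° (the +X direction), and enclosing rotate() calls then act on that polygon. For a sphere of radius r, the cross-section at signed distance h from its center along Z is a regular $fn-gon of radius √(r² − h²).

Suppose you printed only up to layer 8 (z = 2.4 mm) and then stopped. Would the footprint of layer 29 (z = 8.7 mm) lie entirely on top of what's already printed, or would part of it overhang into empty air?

Compare the two slices. At z = 2.4: the r=10 sphere slices to a regular 16-gon of circumradius 6.499 (√(r²−h²) with h=7.6 from center) (area = (16/2)·6.499²·sin(360°/16) = 129.32 mm²); the cube at (6.5, 12) is absent (z outside [4, 11]); the 19.5×16.5 cube at (2, 4.5) contributes its full rectangle (area 321.75 mm²); Merging all regions: the regions partially overlap — summed areas 451.07 mm² minus the doubly-counted overlap 2.45 mm² gives 448.62 mm² — area = 448.62 mm²; the cylinder at (4.5, -1) is absent (z outside [8, 19]); Merging all regions: only the result so far is present, so the union is just that shape — area = 448.62 mm². At z = 8.7: the sphere: section is a regular 16-gon, circumradius = √(r²−h²) = √(10²−1.3²) = 9.915 (area = (16/2)·9.915²·sin(360°/16) = 300.97 mm²); the cube at (6.5, 12) (footprint 27.5×26.5) is included at this height (area 728.75 mm²); the cube at (2, 4.5) is present — its section is the full 19.5×16.5 rectangle (area 321.75 mm²); Merging all regions: the regions partially overlap — summed areas 1351.47 mm² minus the doubly-counted overlap 157.32 mm² gives 1194.15 mm² — area = 1194.15 mm²; the r=6.5 cylinder at (4.5, -1) gives a regular 16-gon of circumradius 6.5 (constant along its height) (area = (16/2)·6.500²·sin(360°/16) = 129.35 mm²); Merging all regions: the regions partially overlap — summed areas 1323.50 mm² minus the doubly-counted overlap 119.71 mm² gives 1203.79 mm² — area = 1203.79 mm². Checking containment: at z = 8.7 the cross-section extends beyond the z = 2.4 cross-section by about 755.17 mm².

part overhangs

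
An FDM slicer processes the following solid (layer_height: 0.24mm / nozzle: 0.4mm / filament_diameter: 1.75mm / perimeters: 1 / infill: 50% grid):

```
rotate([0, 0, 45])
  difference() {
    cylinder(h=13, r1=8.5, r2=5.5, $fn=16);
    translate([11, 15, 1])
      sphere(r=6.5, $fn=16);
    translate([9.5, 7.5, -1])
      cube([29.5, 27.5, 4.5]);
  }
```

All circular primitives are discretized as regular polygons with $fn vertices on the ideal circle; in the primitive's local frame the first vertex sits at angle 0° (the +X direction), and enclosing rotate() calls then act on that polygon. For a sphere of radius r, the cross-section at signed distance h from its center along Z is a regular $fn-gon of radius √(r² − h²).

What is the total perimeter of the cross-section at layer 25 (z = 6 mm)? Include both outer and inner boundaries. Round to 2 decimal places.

At z = 6 mm: the cone: at t=0.462 of its height the radius interpolates to r₁+(r₂−r₁)t = 7.115, giving a regular 16-gon of that circumradius (perimeter = 2·16·7.115·sin(180°/16) = 44.42 mm); the sphere at (11, 15): section is a regular 16-gon, circumradius = √(r²−h²) = √(6.5²−5²) = 4.153 (perimeter = 2·16·4.153·sin(180°/16) = 25.93 mm); the cube at (9.5, 7.5) does not reach this height (z outside [-1, 3.5]); Taking the first minus the rest: starting from the cone, the r=6.5 sphere at (11, 15) misses the remaining region (no effect) — boundary = 44.42 mm; (rotated 45° about Z; rotation is an isometry so areas/perimeters/island counts are preserved). Overall, the cross-section is a single solid region. Total boundary length (outer) = 44.42 mm.

44.42 mm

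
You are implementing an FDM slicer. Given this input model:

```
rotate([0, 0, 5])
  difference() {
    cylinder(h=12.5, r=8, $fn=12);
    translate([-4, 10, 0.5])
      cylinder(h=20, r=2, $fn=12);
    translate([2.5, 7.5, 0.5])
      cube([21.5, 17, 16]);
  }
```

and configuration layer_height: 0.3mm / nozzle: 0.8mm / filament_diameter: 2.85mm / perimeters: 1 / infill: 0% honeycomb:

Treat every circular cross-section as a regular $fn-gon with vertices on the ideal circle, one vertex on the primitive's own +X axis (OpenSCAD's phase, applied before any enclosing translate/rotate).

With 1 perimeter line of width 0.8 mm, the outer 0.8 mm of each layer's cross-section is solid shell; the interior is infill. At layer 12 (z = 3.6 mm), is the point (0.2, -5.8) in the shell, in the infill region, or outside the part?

At z = 3.6 mm: the r=8 cylinder contributes a regular 12-gon of circumradius 8; the r=2 cylinder at (-4, 10) contributes a regular 12-gon of circumradius 2; the 21.5×17 cube at (2.5, 7.5) contributes its full rectangle; After the difference (first − rest): starting from the r=8 cylinder, the r=2 cylinder at (-4, 10) misses the remaining region (no effect); the 21.5×17 cube at (2.5, 7.5) misses the remaining region (no effect) — 1 connected region; (rotated 5° about Z; rotation is an isometry so areas/perimeters/island counts are preserved). Overall, the cross-section is a single solid region. Undo the 5° rotation: the query point maps to (-0.306, -5.795) in the un-rotated model frame. The nearest boundary edge runs (-0.00, -8.00)→(-4.00, -6.93); distance from the point to it = 2.05 mm. The point is inside the cross-section and 2.05 mm from the nearest boundary — more than the 0.8 mm shell width (1 × 0.8), so it's in the infill interior.

infill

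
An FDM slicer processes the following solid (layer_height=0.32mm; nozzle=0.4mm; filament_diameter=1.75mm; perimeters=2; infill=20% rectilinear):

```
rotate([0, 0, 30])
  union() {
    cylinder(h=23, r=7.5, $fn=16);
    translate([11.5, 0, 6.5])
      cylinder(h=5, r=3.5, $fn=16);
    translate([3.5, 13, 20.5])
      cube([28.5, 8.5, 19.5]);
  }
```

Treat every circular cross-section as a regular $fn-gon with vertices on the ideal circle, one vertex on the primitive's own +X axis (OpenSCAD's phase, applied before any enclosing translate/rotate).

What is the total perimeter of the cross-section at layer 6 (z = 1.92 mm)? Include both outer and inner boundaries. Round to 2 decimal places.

46.82 mm

At z = 1.92 mm: the cylinder: section is a regular 16-gon, circumradius r=7.5 (perimeter = 2·16·7.500·sin(180°/16) = 46.82 mm); the cylinder at (11.5, 0) is not intersected at this z (z outside [6.5, 11.5]); the cube at (3.5, 13) does not reach this height (z outside [20.5, 40]); Merging all regions: only the r=7.5 cylinder is present, so the union is just that shape — boundary = 46.82 mm; (rotated 30° about Z; rotation is an isometry so areas/perimeters/island counts are preserved). Overall, the cross-section is a single solid region. Total boundary length (outer) = 46.82 mm.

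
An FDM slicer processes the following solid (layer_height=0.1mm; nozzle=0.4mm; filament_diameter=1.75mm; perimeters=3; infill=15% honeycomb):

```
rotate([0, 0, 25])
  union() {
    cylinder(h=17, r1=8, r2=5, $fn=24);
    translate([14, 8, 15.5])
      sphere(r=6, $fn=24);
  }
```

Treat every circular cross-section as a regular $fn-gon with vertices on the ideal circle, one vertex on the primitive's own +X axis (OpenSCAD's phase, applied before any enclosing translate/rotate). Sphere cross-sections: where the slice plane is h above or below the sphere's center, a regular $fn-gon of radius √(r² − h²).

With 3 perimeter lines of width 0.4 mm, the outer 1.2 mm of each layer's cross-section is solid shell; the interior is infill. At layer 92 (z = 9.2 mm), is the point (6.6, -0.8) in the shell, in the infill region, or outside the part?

outside

At z = 9.2 mm: the cone: at t=0.541 of its height the radius interpolates to r₁+(r₂−r₁)t = 6.376, giving a regular 24-gon of that circumradius; the sphere at (14, 8) does not reach this height (|z−center|=6.300 > r=6); Combining (union): only the cone is present, so the union is just that shape — 1 connected region; (whole slice rotated 25° about Z — lengths, areas and connectivity unchanged). Overall, the cross-section is a single solid region. Undo the 25° rotation: the query point maps to (5.644, -3.514) in the un-rotated model frame. The nearest boundary edge runs (4.51, -4.51)→(5.52, -3.19); distance from the point to it = 0.29 mm. The point is not inside any of the regions above, so it lies outside the cross-section (0.29 mm from the nearest boundary).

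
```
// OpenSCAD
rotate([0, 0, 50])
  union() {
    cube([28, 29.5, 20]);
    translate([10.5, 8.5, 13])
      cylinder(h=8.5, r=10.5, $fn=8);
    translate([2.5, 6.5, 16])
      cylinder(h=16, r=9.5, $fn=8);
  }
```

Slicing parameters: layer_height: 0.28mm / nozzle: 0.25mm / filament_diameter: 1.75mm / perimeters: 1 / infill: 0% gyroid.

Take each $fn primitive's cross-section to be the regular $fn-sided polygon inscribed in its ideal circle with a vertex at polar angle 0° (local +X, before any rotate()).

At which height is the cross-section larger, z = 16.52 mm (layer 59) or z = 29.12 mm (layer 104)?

layer 59 (z = 16.52 mm)

Layer 59 (z = 16.52): the 28×29.5 cube contributes its full rectangle (area 826.00 mm²); the r=10.5 cylinder at (10.5, 8.5) contributes a regular 8-gon of circumradius 10.5 (area = (8/2)·10.500²·sin(360°/8) = 311.83 mm²); the r=9.5 cylinder at (2.5, 6.5) contributes a regular 8-gon of circumradius 9.5 (area = (8/2)·9.500²·sin(360°/8) = 255.27 mm²); Taking the union: the regions partially overlap — summed areas 1393.10 mm² minus the doubly-counted overlap 459.37 mm² gives 933.73 mm² — area = 933.73 mm²; (whole slice rotated 50° about Z — lengths, areas and connectivity unchanged). So its area = 933.73 mm². Layer 104 (z = 29.12): the cube is absent (z outside [0, 20]); the cylinder at (10.5, 8.5) is absent (z outside [13, 21.5]); the r=9.5 cylinder at (2.5, 6.5) contributes a regular 8-gon of circumradius 9.5 (area = (8/2)·9.500²·sin(360°/8) = 255.27 mm²); Combining (union): only the r=9.5 cylinder at (2.5, 6.5) is present, so the union is just that shape — area = 255.27 mm²; (rotated 50° about Z; rotation is an isometry so areas/perimeters/island counts are preserved). So its area = 255.27 mm². Layer 59 is larger (933.73 vs 255.27 mm²).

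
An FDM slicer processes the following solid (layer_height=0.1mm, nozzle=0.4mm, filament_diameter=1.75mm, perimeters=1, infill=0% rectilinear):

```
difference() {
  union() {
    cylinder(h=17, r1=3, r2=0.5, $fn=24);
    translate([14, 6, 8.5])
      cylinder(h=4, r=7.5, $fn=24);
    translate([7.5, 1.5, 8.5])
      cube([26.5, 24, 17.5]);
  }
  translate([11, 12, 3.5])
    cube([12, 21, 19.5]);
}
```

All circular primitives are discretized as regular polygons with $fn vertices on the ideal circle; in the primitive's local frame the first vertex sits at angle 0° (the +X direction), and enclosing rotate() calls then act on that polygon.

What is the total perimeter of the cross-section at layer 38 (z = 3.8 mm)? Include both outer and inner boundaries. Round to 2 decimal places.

15.29 mm

At z = 3.8 mm: the cone contributes a regular 24-gon of circumradius 2.441 (interpolated between r1=3 and r2=0.5 at t=0.224) (perimeter = 2·24·2.441·sin(180°/24) = 15.29 mm); the cylinder at (14, 6) does not reach this height (z outside [8.5, 12.5]); the cube at (7.5, 1.5) does not reach this height (z outside [8.5, 26]); Combining (union): only the cone is present, so the union is just that shape — boundary = 15.29 mm; the cube at (11, 12) (footprint 12×21) is included at this height (perimeter 66.00 mm); After the difference (first − rest): starting from the result so far, the 12×21 cube at (11, 12) misses the remaining region (no effect) — boundary = 15.29 mm. Overall, the cross-section is a single solid region. Total boundary length (outer) = 15.29 mm.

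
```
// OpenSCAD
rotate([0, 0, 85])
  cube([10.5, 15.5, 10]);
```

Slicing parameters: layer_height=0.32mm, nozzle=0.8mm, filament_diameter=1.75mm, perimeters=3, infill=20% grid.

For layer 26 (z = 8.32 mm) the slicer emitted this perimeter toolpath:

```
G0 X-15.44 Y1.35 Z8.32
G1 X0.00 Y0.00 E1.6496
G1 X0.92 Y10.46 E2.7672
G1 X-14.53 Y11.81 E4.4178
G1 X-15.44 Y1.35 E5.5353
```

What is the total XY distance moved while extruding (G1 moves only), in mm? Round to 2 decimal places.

52.01 mm

Sum the Euclidean lengths of each G1 segment: total = 52.01 mm.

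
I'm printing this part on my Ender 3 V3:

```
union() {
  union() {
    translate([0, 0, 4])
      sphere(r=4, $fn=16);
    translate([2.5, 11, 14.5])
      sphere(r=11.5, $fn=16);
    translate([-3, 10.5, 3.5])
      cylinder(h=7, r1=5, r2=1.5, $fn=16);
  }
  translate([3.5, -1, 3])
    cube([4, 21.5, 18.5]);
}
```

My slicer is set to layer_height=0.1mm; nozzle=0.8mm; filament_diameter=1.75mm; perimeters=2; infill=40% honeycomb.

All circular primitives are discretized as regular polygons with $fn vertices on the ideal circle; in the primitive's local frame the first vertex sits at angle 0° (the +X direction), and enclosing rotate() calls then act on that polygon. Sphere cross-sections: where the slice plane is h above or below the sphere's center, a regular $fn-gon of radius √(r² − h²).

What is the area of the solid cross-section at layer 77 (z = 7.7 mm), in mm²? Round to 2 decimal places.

At z = 7.7 mm: the sphere: section is a regular 16-gon, circumradius = √(r²−h²) = √(4²−3.7²) = 1.520 (area = (16/2)·1.520²·sin(360°/16) = 7.07 mm²); the r=11.5 sphere at (2.5, 11) slices to a regular 16-gon of circumradius 9.274 (√(r²−h²) with h=6.8 from center) (area = (16/2)·9.274²·sin(360°/16) = 263.32 mm²); the cone at (-3, 10.5) (r1=5→r2=1.5) has section circumradius 2.900 here — a regular 16-gon (area = (16/2)·2.900²·sin(360°/16) = 25.75 mm²); Merging all regions: the regions partially overlap — summed areas 296.14 mm² minus the doubly-counted overlap 25.75 mm² gives 270.39 mm² — area = 270.39 mm²; the cube at (3.5, -1) is present — its section is the full 4×21.5 rectangle (area 86.00 mm²); Combining (union): the regions partially overlap — summed areas 356.39 mm² minus the doubly-counted overlap 68.43 mm² gives 287.96 mm² — area = 287.96 mm². Overall, the cross-section has 2 separate islands. Net area = 287.96 mm².

287.96 mm²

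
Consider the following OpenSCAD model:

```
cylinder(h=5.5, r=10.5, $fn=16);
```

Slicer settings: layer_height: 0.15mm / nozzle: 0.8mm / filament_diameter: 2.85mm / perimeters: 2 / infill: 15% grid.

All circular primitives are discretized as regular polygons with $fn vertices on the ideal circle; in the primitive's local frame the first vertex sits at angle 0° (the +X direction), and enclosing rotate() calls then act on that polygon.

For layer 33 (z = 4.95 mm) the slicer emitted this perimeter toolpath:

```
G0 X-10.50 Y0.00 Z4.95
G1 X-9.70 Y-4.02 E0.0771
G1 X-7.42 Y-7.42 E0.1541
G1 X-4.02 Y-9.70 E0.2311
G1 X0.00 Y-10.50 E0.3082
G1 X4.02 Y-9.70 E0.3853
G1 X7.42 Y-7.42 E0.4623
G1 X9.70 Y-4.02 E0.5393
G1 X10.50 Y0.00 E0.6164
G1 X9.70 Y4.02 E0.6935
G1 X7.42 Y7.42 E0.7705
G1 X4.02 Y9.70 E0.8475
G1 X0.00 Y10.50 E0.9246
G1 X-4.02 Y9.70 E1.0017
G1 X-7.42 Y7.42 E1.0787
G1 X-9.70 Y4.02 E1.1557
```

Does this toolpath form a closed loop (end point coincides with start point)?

Start point (G0): (-10.50, 0.00). End point (last G1): the path does not return to the start — open.

no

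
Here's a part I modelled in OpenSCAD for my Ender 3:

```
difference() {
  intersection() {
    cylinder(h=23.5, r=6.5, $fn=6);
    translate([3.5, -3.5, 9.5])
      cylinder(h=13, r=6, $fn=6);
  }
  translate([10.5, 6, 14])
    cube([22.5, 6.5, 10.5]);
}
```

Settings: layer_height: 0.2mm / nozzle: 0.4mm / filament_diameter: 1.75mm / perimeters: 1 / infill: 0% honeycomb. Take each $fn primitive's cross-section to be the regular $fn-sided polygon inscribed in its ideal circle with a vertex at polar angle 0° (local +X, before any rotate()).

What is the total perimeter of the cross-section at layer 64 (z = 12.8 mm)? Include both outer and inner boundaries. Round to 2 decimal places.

26.46 mm

At z = 12.8 mm: the r=6.5 cylinder gives a regular 6-gon of circumradius 6.5 (constant along its height) (perimeter = 2·6·6.500·sin(180°/6) = 39.00 mm); the r=6 cylinder at (3.5, -3.5) gives a regular 6-gon of circumradius 6 (constant along its height) (perimeter = 2·6·6.000·sin(180°/6) = 36.00 mm); Keeping only the common overlap: the r=6 cylinder at (3.5, -3.5) partially overlaps the r=6.5 cylinder; clipping to the common part keeps 46.85 mm² — boundary = 26.46 mm; the cube at (10.5, 6) is not intersected at this z (z outside [14, 24.5]); After the difference (first − rest): none of the subtracted shapes is present at this height, so that combined region is unchanged — boundary = 26.46 mm. Overall, the cross-section is a single solid region. Total boundary length (outer) = 26.46 mm.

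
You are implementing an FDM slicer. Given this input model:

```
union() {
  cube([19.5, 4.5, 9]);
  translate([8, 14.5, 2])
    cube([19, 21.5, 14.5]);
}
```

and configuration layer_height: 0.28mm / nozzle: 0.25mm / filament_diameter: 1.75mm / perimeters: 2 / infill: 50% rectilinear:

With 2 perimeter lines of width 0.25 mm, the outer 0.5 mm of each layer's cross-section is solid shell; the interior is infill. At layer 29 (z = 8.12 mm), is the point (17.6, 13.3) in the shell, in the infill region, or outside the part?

At z = 8.12 mm: the cube (footprint 19.5×4.5) is included at this height; the 19×21.5 cube at (8, 14.5) contributes its full rectangle; Merging all regions: the 2 present regions are separate (no shared area or edge), so areas and boundary lengths simply add and each stays a separate island — 2 connected regions. Overall, the cross-section has 2 separate islands. The nearest boundary edge runs (27.00, 14.50)→(8.00, 14.50); distance from the point to it = 1.20 mm. The point is not inside any of the regions above, so it lies outside the cross-section (1.20 mm from the nearest boundary).

outside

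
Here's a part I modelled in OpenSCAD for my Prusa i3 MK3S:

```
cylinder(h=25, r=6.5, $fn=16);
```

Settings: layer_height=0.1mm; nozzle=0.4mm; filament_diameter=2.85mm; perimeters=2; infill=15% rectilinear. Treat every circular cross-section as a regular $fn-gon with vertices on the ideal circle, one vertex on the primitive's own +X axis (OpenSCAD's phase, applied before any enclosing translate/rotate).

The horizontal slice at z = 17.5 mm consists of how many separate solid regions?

At z = 17.5 mm: the r=6.5 cylinder contributes a regular 16-gon of circumradius 6.5. The result has 1 disconnected region.

1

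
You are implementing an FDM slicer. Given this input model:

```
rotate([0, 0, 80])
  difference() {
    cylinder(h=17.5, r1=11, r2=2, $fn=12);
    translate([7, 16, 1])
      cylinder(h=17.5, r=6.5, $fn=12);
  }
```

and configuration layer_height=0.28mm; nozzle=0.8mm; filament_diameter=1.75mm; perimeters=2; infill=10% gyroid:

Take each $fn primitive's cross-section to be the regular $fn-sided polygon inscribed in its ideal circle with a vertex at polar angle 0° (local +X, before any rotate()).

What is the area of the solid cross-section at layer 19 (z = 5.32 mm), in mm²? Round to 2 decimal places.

204.88 mm²

At z = 5.32 mm: the cone contributes a regular 12-gon of circumradius 8.264 (interpolated between r1=11 and r2=2 at t=0.304) (area = (12/2)·8.264²·sin(360°/12) = 204.88 mm²); the r=6.5 cylinder at (7, 16) gives a regular 12-gon of circumradius 6.5 (constant along its height) (area = (12/2)·6.500²·sin(360°/12) = 126.75 mm²); Taking the first minus the rest: starting from the cone (204.88 mm²), the r=6.5 cylinder at (7, 16) misses the remaining region (no effect) — area = 204.88 mm²; (rotated 80° about Z; rotation is an isometry so areas/perimeters/island counts are preserved). Overall, the cross-section is a single solid region. Net area = 204.88 mm².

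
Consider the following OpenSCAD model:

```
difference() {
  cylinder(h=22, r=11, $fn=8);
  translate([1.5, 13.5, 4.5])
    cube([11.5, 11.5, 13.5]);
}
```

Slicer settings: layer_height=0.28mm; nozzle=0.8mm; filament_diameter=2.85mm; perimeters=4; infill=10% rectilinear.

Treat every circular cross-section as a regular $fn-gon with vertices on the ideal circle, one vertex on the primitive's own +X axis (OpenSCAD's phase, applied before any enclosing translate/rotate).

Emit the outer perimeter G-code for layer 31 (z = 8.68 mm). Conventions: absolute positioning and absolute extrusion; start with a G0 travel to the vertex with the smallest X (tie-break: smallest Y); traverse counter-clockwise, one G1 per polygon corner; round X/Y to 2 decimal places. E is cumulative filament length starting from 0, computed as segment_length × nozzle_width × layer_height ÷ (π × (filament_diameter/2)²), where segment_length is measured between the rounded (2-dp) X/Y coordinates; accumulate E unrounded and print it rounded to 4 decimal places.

G0 X-11.00 Y0.00 Z8.68
G1 X-7.78 Y-7.78 E0.2957
G1 X0.00 Y-11.00 E0.5913
G1 X7.78 Y-7.78 E0.8870
G1 X11.00 Y0.00 E1.1826
G1 X7.78 Y7.78 E1.4783
G1 X0.00 Y11.00 E1.7739
G1 X-7.78 Y7.78 E2.0696
G1 X-11.00 Y0.00 E2.3652

At z = 8.68 mm: the r=11 cylinder contributes a regular 8-gon of circumradius 11; the cube at (1.5, 13.5) is present — its section is the full 11.5×11.5 rectangle; After the difference (first − rest): starting from the r=11 cylinder, the 11.5×11.5 cube at (1.5, 13.5) misses the remaining region (no effect) — 1 connected region. The outline is a single polygon with 8 vertices. Extrusion per mm of travel: 0.8 × 0.28 / (π × 1.425²) = 0.035113. Accumulating E over each segment gives final E = 2.3652.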